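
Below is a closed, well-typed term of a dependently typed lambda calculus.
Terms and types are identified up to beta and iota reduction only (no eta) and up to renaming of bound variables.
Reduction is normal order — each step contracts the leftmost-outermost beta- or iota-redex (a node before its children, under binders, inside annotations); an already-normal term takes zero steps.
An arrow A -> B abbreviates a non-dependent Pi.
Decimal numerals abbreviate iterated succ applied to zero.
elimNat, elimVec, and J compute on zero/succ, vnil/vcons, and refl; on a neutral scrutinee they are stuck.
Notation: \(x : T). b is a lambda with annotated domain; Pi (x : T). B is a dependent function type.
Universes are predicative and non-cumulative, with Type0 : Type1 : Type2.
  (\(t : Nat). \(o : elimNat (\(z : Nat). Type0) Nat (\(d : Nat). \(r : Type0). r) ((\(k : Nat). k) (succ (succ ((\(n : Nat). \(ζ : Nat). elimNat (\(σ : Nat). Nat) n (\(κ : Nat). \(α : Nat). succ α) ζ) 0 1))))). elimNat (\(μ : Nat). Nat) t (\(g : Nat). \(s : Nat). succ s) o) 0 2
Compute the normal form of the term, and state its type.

resulting normal form:
  2
the term's type:
  Nat


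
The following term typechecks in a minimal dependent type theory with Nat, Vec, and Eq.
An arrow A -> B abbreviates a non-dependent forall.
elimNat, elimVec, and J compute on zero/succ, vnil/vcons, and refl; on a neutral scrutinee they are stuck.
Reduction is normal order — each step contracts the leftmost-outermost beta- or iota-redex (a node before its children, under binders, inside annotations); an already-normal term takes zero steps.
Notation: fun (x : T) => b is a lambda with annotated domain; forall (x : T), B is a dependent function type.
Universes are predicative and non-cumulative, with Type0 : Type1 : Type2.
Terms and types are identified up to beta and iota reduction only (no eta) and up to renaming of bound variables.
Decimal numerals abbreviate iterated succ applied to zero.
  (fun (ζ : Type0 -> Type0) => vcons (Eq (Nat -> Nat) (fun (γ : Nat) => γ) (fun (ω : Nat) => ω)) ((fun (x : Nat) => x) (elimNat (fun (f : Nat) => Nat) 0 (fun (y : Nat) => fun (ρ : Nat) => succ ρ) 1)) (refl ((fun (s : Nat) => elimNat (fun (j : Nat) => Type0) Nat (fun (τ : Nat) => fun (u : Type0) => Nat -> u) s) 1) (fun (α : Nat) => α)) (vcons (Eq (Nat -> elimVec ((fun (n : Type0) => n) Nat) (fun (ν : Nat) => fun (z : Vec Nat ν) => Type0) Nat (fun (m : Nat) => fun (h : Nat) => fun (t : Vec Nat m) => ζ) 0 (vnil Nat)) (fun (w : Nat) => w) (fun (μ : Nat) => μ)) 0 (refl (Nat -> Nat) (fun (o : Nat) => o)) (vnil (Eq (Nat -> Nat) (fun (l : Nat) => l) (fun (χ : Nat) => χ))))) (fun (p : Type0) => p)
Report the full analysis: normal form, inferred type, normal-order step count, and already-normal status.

reduced normal form:
  vcons (Eq (Nat -> Nat) (fun (ζ : Nat) => ζ) (fun (γ : Nat) => γ)) 1 (refl (Nat -> Nat) (fun (ω : Nat) => ω)) (vcons (Eq (Nat -> Nat) (fun (x : Nat) => x) (fun (f : Nat) => f)) 0 (refl (Nat -> Nat) (fun (y : Nat) => y)) (vnil (Eq (Nat -> Nat) (fun (ρ : Nat) => ρ) (fun (s : Nat) => s))))
inferred type:
  Vec (Eq (Nat -> Nat) (fun (ζ : Nat) => ζ) (fun (γ : Nat) => γ)) 2
normal-order step count: 12
already normal: no
first contracted redex: a beta-redex


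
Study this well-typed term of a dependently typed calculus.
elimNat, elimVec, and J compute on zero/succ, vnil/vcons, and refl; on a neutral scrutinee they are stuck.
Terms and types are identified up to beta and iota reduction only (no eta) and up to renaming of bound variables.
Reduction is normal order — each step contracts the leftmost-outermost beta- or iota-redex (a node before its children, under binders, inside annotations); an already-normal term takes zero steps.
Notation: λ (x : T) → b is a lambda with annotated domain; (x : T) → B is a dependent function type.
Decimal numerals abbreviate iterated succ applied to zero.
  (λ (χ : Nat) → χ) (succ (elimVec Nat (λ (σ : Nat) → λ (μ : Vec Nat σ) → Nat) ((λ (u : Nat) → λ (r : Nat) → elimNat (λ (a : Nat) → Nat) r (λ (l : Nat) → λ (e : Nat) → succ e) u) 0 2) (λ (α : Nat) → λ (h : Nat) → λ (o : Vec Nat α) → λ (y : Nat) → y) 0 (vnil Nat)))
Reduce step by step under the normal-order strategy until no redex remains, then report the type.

normal-order reduction sequence:
  (λ (χ : Nat) → χ) (succ (elimVec Nat (λ (σ : Nat) → λ (μ : Vec Nat σ) → Nat) ((λ (u : Nat) → λ (r : Nat) → elimNat (λ (a : Nat) → Nat) r (λ (l : Nat) → λ (e : Nat) → succ e) u) 0 2) (λ (α : Nat) → λ (h : Nat) → λ (o : Vec Nat α) → λ (y : Nat) → y) 0 (vnil Nat)))
  ~> succ (elimVec Nat (λ (χ : Nat) → λ (σ : Vec Nat χ) → Nat) ((λ (μ : Nat) → λ (u : Nat) → elimNat (λ (r : Nat) → Nat) u (λ (a : Nat) → λ (l : Nat) → succ l) μ) 0 2) (λ (e : Nat) → λ (α : Nat) → λ (h : Vec Nat e) → λ (o : Nat) → o) 0 (vnil Nat))
  ~> succ ((λ (χ : Nat) → λ (σ : Nat) → elimNat (λ (μ : Nat) → Nat) σ (λ (u : Nat) → λ (r : Nat) → succ r) χ) 0 2)
  ~> succ ((λ (χ : Nat) → elimNat (λ (σ : Nat) → Nat) χ (λ (μ : Nat) → λ (u : Nat) → succ u) 0) 2)
  ~> succ (elimNat (λ (χ : Nat) → Nat) 2 (λ (σ : Nat) → λ (μ : Nat) → succ μ) 0)
  ~> 3
inferred type:
  Nat


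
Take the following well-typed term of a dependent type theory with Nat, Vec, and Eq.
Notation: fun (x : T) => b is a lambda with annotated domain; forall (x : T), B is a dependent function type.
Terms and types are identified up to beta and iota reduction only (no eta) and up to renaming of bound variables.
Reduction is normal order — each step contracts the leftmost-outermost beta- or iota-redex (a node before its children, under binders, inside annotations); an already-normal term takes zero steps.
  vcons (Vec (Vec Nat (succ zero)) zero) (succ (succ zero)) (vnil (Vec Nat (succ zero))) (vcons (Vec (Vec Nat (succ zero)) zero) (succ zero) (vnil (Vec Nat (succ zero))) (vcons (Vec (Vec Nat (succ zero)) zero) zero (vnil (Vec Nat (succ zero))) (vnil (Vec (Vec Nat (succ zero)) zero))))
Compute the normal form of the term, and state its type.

normal form:
  vcons (Vec (Vec Nat (succ zero)) zero) (succ (succ zero)) (vnil (Vec Nat (succ zero))) (vcons (Vec (Vec Nat (succ zero)) zero) (succ zero) (vnil (Vec Nat (succ zero))) (vcons (Vec (Vec Nat (succ zero)) zero) zero (vnil (Vec Nat (succ zero))) (vnil (Vec (Vec Nat (succ zero)) zero))))
type:
  Vec (Vec (Vec Nat (succ zero)) zero) (succ (succ (succ zero)))
observation: the term is already in normal form.


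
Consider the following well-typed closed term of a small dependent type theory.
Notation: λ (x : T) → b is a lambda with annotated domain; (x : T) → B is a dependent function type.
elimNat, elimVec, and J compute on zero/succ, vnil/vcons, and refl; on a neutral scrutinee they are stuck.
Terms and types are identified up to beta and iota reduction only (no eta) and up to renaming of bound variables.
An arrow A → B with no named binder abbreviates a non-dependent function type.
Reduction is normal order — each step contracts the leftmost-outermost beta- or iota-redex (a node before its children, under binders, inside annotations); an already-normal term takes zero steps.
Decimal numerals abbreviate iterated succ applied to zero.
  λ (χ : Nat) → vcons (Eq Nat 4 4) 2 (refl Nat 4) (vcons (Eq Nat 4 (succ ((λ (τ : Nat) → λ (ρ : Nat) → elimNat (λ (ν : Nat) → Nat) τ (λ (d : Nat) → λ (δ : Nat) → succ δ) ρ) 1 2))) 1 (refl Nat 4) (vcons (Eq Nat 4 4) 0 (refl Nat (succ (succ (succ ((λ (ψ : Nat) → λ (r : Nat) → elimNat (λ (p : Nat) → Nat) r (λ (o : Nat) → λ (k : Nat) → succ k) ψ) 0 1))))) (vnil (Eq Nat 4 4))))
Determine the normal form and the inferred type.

normal form:
  λ (χ : Nat) → vcons (Eq Nat 4 4) 2 (refl Nat 4) (vcons (Eq Nat 4 4) 1 (refl Nat 4) (vcons (Eq Nat 4 4) 0 (refl Nat 4) (vnil (Eq Nat 4 4))))
type:
  Nat → Vec (Eq Nat 4 4) 3
observation: the first redex contracted is a beta-redex; the normal form is reached in 12 normal-order steps.


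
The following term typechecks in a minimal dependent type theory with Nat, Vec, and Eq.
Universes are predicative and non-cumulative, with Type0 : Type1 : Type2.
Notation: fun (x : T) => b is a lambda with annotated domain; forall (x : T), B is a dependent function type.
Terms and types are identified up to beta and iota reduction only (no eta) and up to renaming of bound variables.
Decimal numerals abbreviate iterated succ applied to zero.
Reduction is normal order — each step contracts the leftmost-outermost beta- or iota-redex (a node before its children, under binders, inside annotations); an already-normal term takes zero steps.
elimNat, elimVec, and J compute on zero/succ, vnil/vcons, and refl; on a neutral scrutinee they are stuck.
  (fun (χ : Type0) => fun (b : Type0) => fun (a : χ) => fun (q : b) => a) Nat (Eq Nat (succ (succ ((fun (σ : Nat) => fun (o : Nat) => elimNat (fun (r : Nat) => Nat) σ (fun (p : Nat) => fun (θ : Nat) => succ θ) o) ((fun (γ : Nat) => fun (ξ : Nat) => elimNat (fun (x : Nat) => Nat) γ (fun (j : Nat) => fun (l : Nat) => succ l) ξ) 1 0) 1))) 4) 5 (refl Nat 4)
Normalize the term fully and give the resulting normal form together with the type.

reduced normal form:
  5
type:
  Nat
observation: the term reaches its normal form after 4 normal-order steps.


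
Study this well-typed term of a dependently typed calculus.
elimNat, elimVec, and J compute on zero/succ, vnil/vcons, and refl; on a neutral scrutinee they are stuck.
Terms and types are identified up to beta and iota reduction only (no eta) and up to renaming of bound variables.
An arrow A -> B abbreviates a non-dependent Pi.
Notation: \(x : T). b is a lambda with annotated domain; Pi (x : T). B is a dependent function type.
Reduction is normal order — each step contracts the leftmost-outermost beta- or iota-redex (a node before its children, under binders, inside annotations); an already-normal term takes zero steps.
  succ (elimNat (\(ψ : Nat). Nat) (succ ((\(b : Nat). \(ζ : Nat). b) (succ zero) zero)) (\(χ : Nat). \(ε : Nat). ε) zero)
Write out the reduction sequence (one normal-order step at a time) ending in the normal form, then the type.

normal-order reduction sequence:
  succ (elimNat (\(ψ : Nat). Nat) (succ ((\(b : Nat). \(ζ : Nat). b) (succ zero) zero)) (\(χ : Nat). \(ε : Nat). ε) zero)
  ~> succ (succ ((\(ψ : Nat). \(b : Nat). ψ) (succ zero) zero))
  ~> succ (succ ((\(ψ : Nat). succ zero) zero))
  ~> succ (succ (succ zero))
the term's type:
  Nat


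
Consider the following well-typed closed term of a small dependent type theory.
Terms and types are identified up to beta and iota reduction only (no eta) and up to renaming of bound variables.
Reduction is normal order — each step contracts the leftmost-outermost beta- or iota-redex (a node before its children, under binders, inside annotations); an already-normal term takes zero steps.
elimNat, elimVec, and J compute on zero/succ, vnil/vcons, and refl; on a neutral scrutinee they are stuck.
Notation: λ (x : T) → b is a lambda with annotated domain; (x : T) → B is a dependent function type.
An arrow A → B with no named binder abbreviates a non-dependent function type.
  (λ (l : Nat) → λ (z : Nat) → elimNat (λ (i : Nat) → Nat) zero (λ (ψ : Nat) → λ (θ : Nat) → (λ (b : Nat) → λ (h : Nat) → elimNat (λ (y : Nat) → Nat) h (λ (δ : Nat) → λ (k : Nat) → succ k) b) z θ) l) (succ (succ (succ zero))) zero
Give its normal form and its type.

normal form:
  zero
inferred type:
  Nat
observation: normalization takes exactly 21 steps under the normal-order strategy.


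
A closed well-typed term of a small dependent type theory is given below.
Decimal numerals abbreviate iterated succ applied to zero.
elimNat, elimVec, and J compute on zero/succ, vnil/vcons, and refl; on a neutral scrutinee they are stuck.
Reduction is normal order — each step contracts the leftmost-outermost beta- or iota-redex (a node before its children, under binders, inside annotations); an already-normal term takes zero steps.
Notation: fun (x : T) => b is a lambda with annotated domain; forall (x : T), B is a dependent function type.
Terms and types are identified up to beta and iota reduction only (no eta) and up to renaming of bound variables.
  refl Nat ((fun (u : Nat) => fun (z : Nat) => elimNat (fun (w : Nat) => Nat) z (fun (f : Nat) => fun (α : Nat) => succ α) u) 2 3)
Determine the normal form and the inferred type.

normal form:
  refl Nat 5
the term's type:
  Eq Nat 5 5


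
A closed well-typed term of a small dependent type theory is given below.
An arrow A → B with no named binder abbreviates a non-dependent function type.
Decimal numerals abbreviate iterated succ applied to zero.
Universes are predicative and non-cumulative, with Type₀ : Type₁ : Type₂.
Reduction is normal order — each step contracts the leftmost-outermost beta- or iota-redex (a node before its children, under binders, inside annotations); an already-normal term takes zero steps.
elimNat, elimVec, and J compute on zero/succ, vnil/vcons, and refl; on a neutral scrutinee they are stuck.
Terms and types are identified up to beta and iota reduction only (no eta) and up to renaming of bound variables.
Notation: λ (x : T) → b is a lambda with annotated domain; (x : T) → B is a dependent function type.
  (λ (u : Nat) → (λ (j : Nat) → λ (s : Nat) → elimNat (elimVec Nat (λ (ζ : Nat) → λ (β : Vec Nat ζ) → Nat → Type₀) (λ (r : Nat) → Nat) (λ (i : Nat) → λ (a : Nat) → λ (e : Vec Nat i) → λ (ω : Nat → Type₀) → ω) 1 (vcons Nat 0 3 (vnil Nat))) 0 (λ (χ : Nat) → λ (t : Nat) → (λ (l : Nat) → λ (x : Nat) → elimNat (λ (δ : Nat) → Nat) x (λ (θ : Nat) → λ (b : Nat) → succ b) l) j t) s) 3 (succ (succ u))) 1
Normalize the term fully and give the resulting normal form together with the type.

resulting normal form:
  9
type:
  Nat
observation: the leftmost-outermost redex is a beta-redex, and normalization takes 49 steps.


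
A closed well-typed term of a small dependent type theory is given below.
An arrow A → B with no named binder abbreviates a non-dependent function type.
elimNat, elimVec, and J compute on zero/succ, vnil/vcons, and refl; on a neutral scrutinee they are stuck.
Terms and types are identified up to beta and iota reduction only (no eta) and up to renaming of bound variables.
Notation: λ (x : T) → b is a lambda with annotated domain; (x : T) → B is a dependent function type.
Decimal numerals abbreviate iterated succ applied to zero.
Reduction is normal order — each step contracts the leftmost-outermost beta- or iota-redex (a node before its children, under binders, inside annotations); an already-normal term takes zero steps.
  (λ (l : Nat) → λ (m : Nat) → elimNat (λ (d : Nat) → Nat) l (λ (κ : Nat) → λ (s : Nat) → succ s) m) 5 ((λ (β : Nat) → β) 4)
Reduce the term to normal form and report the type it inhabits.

reduced normal form:
  9
inferred type:
  Nat


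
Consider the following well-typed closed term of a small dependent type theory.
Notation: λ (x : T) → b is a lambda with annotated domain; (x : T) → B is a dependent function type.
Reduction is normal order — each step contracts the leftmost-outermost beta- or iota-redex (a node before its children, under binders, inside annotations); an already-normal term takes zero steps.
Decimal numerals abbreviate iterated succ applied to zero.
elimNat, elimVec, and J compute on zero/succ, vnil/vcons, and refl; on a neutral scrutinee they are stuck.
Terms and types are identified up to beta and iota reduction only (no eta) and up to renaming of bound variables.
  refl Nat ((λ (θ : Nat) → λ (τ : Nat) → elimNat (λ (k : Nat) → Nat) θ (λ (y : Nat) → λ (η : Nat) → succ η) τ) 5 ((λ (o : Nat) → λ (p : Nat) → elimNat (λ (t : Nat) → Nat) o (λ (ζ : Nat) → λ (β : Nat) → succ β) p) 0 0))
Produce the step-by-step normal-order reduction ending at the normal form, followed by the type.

reduction (normal order):
  refl Nat ((λ (θ : Nat) → λ (τ : Nat) → elimNat (λ (k : Nat) → Nat) θ (λ (y : Nat) → λ (η : Nat) → succ η) τ) 5 ((λ (o : Nat) → λ (p : Nat) → elimNat (λ (t : Nat) → Nat) o (λ (ζ : Nat) → λ (β : Nat) → succ β) p) 0 0))
  ~> refl Nat ((λ (θ : Nat) → elimNat (λ (τ : Nat) → Nat) 5 (λ (k : Nat) → λ (y : Nat) → succ y) θ) ((λ (η : Nat) → λ (o : Nat) → elimNat (λ (p : Nat) → Nat) η (λ (t : Nat) → λ (ζ : Nat) → succ ζ) o) 0 0))
  ~> refl Nat (elimNat (λ (θ : Nat) → Nat) 5 (λ (τ : Nat) → λ (k : Nat) → succ k) ((λ (y : Nat) → λ (η : Nat) → elimNat (λ (o : Nat) → Nat) y (λ (p : Nat) → λ (t : Nat) → succ t) η) 0 0))
  ~> refl Nat (elimNat (λ (θ : Nat) → Nat) 5 (λ (τ : Nat) → λ (k : Nat) → succ k) ((λ (y : Nat) → elimNat (λ (η : Nat) → Nat) 0 (λ (o : Nat) → λ (p : Nat) → succ p) y) 0))
  ~> refl Nat (elimNat (λ (θ : Nat) → Nat) 5 (λ (τ : Nat) → λ (k : Nat) → succ k) (elimNat (λ (y : Nat) → Nat) 0 (λ (η : Nat) → λ (o : Nat) → succ o) 0))
  ~> refl Nat (elimNat (λ (θ : Nat) → Nat) 5 (λ (τ : Nat) → λ (k : Nat) → succ k) 0)
  ~> refl Nat 5
the term's type:
  Eq Nat 5 5


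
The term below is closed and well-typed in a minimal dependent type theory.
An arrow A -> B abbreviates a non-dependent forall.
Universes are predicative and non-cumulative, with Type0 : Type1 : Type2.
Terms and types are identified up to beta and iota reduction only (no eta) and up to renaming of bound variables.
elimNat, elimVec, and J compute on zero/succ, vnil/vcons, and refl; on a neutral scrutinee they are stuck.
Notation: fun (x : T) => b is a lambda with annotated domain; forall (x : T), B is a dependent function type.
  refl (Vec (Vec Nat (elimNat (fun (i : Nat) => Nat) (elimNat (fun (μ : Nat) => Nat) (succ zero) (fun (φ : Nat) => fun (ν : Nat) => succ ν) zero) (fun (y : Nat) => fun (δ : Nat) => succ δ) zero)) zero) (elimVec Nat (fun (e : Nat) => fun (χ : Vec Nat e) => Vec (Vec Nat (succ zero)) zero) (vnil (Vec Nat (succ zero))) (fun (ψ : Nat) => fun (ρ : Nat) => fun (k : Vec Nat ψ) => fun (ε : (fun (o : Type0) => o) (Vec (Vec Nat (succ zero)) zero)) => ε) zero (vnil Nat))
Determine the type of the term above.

type:
  Eq (Vec (Vec Nat (succ zero)) zero) (vnil (Vec Nat (succ zero))) (vnil (Vec Nat (succ zero)))


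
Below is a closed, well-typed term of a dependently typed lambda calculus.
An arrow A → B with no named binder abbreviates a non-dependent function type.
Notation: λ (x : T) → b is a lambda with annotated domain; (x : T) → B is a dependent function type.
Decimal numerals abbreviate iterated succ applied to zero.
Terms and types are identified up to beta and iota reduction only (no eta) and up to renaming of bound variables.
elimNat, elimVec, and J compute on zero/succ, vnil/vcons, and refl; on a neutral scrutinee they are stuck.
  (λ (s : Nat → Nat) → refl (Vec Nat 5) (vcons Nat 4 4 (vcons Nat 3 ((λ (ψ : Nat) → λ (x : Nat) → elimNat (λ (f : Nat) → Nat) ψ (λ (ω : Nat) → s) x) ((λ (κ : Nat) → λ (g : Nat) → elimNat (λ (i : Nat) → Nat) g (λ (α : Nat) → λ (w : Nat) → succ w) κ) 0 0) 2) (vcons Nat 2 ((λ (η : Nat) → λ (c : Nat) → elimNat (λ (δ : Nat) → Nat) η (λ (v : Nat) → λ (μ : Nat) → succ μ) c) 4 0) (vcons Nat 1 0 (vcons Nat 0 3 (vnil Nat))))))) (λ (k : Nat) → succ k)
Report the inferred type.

type:
  Eq (Vec Nat 5) (vcons Nat 4 4 (vcons Nat 3 2 (vcons Nat 2 4 (vcons Nat 1 0 (vcons Nat 0 3 (vnil Nat)))))) (vcons Nat 4 4 (vcons Nat 3 2 (vcons Nat 2 4 (vcons Nat 1 0 (vcons Nat 0 3 (vnil Nat))))))


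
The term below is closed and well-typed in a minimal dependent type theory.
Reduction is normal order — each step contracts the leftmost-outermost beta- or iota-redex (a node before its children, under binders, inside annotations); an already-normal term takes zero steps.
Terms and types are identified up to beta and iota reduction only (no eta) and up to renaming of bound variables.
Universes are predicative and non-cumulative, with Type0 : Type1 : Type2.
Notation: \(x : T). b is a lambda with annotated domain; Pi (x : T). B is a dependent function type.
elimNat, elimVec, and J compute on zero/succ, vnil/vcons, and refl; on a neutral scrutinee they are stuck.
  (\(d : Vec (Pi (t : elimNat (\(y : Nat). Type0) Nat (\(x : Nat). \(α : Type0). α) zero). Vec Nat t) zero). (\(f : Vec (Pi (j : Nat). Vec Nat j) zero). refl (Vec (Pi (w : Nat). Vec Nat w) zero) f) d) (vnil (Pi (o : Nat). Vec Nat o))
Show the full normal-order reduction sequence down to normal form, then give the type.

normal-order reduction sequence:
  (\(d : Vec (Pi (t : elimNat (\(y : Nat). Type0) Nat (\(x : Nat). \(α : Type0). α) zero). Vec Nat t) zero). (\(f : Vec (Pi (j : Nat). Vec Nat j) zero). refl (Vec (Pi (w : Nat). Vec Nat w) zero) f) d) (vnil (Pi (o : Nat). Vec Nat o))
  ~> (\(d : Vec (Pi (t : Nat). Vec Nat t) zero). refl (Vec (Pi (y : Nat). Vec Nat y) zero) d) (vnil (Pi (x : Nat). Vec Nat x))
  ~> refl (Vec (Pi (d : Nat). Vec Nat d) zero) (vnil (Pi (t : Nat). Vec Nat t))
the term's type:
  Eq (Vec (Pi (d : Nat). Vec Nat d) zero) (vnil (Pi (t : Nat). Vec Nat t)) (vnil (Pi (y : Nat). Vec Nat y))


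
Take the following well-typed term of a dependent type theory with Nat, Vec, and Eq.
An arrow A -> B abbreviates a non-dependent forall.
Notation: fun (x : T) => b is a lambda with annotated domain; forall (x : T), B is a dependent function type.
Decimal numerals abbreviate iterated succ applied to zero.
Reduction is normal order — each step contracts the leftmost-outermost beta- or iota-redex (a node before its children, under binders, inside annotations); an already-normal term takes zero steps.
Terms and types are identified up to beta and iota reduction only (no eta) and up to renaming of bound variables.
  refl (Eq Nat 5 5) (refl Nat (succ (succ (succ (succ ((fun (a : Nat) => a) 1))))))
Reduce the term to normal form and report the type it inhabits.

normal form:
  refl (Eq Nat 5 5) (refl Nat 5)
inferred type:
  Eq (Eq Nat 5 5) (refl Nat 5) (refl Nat 5)
observation: contracting a beta-redex first, the term normalizes in 1 step.


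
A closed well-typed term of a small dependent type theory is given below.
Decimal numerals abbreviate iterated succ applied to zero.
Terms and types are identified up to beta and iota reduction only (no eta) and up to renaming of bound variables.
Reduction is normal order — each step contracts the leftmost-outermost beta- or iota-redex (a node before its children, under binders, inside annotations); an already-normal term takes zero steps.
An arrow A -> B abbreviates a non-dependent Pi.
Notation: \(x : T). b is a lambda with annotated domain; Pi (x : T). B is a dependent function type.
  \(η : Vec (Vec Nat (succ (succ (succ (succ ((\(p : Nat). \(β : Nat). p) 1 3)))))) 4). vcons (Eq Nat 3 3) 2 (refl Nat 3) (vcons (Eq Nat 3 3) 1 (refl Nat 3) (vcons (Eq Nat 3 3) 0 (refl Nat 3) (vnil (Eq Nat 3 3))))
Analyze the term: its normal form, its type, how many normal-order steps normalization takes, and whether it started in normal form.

resulting normal form:
  \(η : Vec (Vec Nat 5) 4). vcons (Eq Nat 3 3) 2 (refl Nat 3) (vcons (Eq Nat 3 3) 1 (refl Nat 3) (vcons (Eq Nat 3 3) 0 (refl Nat 3) (vnil (Eq Nat 3 3))))
inferred type:
  Vec (Vec Nat 5) 4 -> Vec (Eq Nat 3 3) 3
steps to reach normal form (normal order): 2
started in normal form: no
first redex: a beta-redex


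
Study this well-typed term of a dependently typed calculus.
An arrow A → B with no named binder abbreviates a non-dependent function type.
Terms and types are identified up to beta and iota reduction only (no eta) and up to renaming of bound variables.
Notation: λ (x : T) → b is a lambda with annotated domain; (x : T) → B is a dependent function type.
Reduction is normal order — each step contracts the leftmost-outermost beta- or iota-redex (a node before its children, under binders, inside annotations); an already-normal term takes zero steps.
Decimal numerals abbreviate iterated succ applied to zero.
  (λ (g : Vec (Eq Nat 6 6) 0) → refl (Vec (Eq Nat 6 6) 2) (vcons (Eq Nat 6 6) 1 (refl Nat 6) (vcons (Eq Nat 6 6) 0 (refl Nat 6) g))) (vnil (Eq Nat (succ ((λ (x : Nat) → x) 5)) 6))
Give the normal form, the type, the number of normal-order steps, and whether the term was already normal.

resulting normal form:
  refl (Vec (Eq Nat 6 6) 2) (vcons (Eq Nat 6 6) 1 (refl Nat 6) (vcons (Eq Nat 6 6) 0 (refl Nat 6) (vnil (Eq Nat 6 6))))
the term's type:
  Eq (Vec (Eq Nat 6 6) 2) (vcons (Eq Nat 6 6) 1 (refl Nat 6) (vcons (Eq Nat 6 6) 0 (refl Nat 6) (vnil (Eq Nat 6 6)))) (vcons (Eq Nat 6 6) 1 (refl Nat 6) (vcons (Eq Nat 6 6) 0 (refl Nat 6) (vnil (Eq Nat 6 6))))
steps to reach normal form (normal order): 2
started in normal form: no
first redex: a beta-redex


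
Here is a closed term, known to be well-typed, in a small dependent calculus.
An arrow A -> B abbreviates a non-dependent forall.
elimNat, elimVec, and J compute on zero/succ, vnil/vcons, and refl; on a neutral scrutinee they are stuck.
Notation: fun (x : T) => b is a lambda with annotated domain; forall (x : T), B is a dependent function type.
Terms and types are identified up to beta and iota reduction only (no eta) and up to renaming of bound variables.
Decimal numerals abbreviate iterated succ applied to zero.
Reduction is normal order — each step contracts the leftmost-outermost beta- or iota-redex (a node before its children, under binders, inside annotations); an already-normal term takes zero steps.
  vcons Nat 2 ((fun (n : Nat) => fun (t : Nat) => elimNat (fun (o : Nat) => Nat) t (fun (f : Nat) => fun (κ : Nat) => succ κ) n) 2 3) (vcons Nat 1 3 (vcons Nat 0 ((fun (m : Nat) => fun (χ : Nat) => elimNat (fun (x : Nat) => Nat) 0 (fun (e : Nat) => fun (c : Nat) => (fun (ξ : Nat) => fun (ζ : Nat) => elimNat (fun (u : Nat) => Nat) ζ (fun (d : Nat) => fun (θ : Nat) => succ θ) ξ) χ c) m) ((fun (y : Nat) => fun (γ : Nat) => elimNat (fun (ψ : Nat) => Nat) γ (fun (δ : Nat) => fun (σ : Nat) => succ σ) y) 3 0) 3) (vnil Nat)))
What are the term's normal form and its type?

normal form:
  vcons Nat 2 5 (vcons Nat 1 3 (vcons Nat 0 9 (vnil Nat)))
the term's type:
  Vec Nat 3
observation: contracting a beta-redex first, the term normalizes in 45 steps.


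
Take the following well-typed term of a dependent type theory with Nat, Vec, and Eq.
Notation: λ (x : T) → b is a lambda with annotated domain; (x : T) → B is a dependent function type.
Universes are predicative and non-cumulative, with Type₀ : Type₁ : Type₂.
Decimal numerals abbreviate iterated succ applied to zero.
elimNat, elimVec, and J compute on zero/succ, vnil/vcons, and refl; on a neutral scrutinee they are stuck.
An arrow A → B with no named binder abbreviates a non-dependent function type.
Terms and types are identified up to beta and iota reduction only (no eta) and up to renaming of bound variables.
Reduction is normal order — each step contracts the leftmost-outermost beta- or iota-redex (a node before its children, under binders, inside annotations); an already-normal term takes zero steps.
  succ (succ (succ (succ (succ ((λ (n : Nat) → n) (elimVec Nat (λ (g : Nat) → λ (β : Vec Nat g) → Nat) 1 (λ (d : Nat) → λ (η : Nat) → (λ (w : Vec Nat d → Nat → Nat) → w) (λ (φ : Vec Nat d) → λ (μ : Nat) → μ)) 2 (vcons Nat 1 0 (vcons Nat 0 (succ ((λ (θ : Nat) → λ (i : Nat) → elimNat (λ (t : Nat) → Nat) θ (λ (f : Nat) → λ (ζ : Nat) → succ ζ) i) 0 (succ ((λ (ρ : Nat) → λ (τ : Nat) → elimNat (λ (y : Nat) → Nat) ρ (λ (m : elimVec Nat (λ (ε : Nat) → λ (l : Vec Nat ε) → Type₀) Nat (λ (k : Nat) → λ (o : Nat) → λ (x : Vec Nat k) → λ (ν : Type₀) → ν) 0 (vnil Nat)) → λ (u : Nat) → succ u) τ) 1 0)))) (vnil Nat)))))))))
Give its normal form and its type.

resulting normal form:
  6
inferred type:
  Nat


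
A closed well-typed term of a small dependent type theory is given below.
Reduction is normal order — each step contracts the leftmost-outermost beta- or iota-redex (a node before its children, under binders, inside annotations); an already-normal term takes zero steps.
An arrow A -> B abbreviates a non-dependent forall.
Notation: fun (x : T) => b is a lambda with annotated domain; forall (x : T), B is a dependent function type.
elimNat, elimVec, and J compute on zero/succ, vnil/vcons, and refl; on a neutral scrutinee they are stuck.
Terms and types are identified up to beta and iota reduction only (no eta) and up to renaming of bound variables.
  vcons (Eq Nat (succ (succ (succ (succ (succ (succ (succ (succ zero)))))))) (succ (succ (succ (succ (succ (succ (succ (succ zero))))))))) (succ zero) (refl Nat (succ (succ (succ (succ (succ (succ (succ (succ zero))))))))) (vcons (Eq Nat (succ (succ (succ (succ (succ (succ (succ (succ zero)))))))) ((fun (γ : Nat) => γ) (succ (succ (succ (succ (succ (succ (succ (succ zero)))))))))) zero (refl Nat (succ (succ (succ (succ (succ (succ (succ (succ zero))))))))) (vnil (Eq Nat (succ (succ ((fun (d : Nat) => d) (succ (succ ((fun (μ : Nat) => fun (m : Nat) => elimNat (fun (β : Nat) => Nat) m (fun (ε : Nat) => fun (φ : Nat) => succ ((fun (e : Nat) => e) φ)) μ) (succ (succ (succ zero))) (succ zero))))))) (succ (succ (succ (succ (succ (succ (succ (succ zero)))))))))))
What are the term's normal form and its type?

normal form:
  vcons (Eq Nat (succ (succ (succ (succ (succ (succ (succ (succ zero)))))))) (succ (succ (succ (succ (succ (succ (succ (succ zero))))))))) (succ zero) (refl Nat (succ (succ (succ (succ (succ (succ (succ (succ zero))))))))) (vcons (Eq Nat (succ (succ (succ (succ (succ (succ (succ (succ zero)))))))) (succ (succ (succ (succ (succ (succ (succ (succ zero))))))))) zero (refl Nat (succ (succ (succ (succ (succ (succ (succ (succ zero))))))))) (vnil (Eq Nat (succ (succ (succ (succ (succ (succ (succ (succ zero)))))))) (succ (succ (succ (succ (succ (succ (succ (succ zero)))))))))))
the term's type:
  Vec (Eq Nat (succ (succ (succ (succ (succ (succ (succ (succ zero)))))))) (succ (succ (succ (succ (succ (succ (succ (succ zero))))))))) (succ (succ zero))


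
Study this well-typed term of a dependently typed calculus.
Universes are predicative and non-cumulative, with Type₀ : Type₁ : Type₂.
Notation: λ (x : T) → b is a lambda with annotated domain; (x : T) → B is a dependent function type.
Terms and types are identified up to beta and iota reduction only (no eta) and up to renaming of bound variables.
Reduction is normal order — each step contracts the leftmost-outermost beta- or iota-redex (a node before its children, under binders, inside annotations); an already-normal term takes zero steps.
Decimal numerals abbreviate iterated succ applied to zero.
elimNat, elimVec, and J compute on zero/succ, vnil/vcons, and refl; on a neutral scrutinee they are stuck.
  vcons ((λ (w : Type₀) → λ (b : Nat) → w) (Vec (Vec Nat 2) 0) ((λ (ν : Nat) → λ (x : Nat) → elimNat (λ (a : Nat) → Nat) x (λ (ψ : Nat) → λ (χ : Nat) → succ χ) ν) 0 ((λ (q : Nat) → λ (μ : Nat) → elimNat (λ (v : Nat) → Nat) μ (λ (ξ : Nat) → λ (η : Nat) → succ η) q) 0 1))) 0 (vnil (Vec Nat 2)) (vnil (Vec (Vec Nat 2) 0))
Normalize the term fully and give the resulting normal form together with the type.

reduced normal form:
  vcons (Vec (Vec Nat 2) 0) 0 (vnil (Vec Nat 2)) (vnil (Vec (Vec Nat 2) 0))
the term's type:
  Vec (Vec (Vec Nat 2) 0) 1
observation: 2 normal-order steps normalize the term, beginning with a beta-redex.


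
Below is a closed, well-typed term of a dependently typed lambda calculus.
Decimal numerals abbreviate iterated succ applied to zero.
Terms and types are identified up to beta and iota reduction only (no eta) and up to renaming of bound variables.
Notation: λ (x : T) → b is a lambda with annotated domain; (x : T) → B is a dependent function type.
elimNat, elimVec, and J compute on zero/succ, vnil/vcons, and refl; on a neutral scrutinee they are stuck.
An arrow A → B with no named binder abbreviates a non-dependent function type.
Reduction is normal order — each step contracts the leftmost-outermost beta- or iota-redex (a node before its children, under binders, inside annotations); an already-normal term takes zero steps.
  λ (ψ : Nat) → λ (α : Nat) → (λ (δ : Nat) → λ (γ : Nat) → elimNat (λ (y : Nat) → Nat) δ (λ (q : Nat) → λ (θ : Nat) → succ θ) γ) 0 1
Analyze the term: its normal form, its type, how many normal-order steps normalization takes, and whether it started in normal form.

reduced normal form:
  λ (ψ : Nat) → λ (α : Nat) → 1
type:
  Nat → Nat → Nat
steps to reach normal form (normal order): 6
term was already normal: no
first contracted redex: a beta-redex


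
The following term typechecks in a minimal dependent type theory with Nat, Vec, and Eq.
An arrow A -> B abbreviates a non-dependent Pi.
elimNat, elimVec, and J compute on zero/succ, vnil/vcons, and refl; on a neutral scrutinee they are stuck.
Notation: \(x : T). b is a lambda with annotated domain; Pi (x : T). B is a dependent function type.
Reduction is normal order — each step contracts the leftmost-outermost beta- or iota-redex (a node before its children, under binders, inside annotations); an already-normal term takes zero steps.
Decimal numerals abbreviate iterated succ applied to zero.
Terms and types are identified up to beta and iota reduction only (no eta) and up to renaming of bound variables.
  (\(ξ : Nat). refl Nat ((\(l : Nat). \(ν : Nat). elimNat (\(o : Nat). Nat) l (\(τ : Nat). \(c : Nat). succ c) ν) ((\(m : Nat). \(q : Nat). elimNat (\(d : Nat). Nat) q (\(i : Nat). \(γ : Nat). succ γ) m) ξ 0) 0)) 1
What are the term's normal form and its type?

normal form:
  refl Nat 1
type:
  Eq Nat 1 1


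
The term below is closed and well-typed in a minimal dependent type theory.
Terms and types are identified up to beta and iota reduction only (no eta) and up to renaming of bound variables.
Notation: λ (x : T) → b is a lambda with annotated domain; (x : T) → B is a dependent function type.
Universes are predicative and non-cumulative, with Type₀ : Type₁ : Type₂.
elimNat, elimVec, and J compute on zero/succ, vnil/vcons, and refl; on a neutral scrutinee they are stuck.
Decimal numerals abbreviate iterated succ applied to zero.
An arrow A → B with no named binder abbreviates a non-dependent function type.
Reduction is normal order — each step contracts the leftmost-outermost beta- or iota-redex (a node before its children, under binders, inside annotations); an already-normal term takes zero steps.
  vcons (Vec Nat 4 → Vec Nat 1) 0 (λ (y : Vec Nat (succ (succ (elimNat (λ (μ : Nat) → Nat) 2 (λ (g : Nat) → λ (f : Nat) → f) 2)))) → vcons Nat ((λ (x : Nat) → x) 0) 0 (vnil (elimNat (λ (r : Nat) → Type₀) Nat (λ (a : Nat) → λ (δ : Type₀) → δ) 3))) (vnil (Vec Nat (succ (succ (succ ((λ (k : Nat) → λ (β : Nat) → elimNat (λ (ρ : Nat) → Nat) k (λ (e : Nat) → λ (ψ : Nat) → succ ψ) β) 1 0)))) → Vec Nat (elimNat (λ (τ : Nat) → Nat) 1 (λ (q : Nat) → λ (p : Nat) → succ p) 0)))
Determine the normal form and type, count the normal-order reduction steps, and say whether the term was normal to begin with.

resulting normal form:
  vcons (Vec Nat 4 → Vec Nat 1) 0 (λ (y : Vec Nat 4) → vcons Nat 0 0 (vnil Nat)) (vnil (Vec Nat 4 → Vec Nat 1))
inferred type:
  Vec (Vec Nat 4 → Vec Nat 1) 1
reduction steps (normal order): 22
term was already normal: no
first contracted redex: an elimNat iota-redex


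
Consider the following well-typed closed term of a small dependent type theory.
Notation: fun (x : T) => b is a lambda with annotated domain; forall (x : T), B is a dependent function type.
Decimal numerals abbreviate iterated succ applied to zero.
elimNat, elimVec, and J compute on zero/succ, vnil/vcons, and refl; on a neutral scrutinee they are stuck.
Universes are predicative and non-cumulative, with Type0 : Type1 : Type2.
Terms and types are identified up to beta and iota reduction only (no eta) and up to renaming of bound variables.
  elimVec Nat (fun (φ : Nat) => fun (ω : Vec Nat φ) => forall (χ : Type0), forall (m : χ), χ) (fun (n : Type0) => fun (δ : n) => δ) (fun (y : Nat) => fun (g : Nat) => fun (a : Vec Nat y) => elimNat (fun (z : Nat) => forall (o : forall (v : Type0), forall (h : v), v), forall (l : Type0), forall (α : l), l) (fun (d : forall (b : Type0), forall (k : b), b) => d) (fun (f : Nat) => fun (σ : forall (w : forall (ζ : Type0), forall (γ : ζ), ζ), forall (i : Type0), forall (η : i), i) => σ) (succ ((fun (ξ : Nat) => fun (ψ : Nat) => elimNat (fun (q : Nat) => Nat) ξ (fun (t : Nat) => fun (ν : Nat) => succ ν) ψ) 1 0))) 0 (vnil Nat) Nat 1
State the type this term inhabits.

the term's type:
  Nat


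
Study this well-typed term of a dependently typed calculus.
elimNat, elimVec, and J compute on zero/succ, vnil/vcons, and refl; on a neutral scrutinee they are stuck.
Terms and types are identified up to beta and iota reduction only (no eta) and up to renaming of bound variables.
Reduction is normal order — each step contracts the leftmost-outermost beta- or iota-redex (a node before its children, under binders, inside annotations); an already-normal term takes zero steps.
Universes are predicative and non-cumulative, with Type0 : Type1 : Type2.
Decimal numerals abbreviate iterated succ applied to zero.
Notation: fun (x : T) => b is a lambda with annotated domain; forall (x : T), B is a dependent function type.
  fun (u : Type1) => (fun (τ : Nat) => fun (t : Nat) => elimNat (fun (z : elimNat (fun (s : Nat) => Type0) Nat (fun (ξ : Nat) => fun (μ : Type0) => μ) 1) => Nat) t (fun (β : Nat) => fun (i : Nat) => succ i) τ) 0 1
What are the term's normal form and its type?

reduced normal form:
  fun (u : Type1) => 1
the term's type:
  forall (u : Type1), Nat
observation: normalization takes exactly 3 steps under the normal-order strategy.


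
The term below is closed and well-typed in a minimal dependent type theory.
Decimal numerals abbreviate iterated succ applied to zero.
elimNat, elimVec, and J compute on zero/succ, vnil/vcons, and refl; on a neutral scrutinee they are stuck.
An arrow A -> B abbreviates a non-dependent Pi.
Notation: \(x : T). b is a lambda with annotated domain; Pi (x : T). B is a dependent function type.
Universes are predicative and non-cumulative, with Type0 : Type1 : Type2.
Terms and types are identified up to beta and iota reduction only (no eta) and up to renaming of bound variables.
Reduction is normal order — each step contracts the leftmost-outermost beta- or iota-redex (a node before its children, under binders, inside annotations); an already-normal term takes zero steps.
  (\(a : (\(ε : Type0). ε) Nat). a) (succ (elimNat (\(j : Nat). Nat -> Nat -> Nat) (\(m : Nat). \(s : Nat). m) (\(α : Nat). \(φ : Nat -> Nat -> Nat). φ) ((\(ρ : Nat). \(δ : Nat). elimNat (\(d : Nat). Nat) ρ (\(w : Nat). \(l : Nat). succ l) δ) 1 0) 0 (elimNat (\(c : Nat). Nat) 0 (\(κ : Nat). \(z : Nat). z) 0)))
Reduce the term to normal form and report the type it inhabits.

resulting normal form:
  1
inferred type:
  Nat
observation: the leftmost-outermost redex is a beta-redex, and normalization takes 10 steps.


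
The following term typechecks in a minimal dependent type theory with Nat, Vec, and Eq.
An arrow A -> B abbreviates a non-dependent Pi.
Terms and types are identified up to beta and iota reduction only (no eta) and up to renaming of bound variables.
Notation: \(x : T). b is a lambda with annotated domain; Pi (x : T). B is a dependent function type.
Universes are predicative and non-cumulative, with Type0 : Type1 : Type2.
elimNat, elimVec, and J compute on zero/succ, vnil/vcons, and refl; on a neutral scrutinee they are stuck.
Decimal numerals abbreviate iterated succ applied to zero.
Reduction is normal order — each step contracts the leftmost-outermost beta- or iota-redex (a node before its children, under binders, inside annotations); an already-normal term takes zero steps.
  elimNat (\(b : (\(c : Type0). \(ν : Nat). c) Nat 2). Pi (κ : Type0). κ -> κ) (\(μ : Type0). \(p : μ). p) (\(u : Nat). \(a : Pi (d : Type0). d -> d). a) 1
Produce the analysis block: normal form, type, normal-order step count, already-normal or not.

reduced normal form:
  \(b : Type0). \(c : b). c
the term's type:
  Pi (b : Type0). b -> b
reduction steps (normal order): 4
term was already normal: no
first redex: an elimNat iota-redex
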